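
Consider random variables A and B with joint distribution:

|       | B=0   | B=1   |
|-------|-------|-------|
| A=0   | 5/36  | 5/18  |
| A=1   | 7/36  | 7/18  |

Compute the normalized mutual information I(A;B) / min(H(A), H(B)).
Marginal P(A) (row sums):
  P(A=0) = 5/36 + 5/18 = 5/12
  P(A=1) = 7/36 + 7/18 = 7/12
Marginal P(B) (column sums):
  P(B=0) = 5/36 + 7/36 = 1/3
  P(B=1) = 5/18 + 7/18 = 2/3

H(A) = -[(5/12)·log₂(5/12) + (7/12)·log₂(7/12)]
  = 0.5263 + 0.4536
  = 0.9799 bits
H(B) = -[(1/3)·log₂(1/3) + (2/3)·log₂(2/3)]
  = 0.5283 + 0.3900
  = 0.9183 bits
H(A,B) = -[(5/36)·log₂(5/36) + (5/18)·log₂(5/18) + (7/36)·log₂(7/36) + (7/18)·log₂(7/18)]
  = 0.3956 + 0.5133 + 0.4594 + 0.5299
  = 1.8982 bits

I(A;B) = H(A) + H(B) - H(A,B)
  = 0.9799 + 0.9183 - 1.8982
  = 0.0000 bits

min(H(A), H(B)) = min(0.9799, 0.9183) = 0.9183 bits
Normalized MI = 0.0000 / 0.9183 = 0.0000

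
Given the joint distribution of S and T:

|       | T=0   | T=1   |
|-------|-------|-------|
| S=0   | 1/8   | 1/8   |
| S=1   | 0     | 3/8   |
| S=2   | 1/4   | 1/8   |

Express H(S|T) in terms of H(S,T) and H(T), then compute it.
H(S|T) = H(S,T) - H(T)

Marginal P(T) (column sums):
  P(T=0) = 1/8 + 0 + 1/4 = 3/8
  P(T=1) = 1/8 + 3/8 + 1/8 = 5/8

H(S,T) = -[(1/8)·log₂(1/8) + (1/8)·log₂(1/8) + (3/8)·log₂(3/8) + (1/4)·log₂(1/4) + (1/8)·log₂(1/8)]
  = 0.3750 + 0.3750 + 0.5306 + 0.5000 + 0.3750
  = 2.1556 bits
H(T) = -[(3/8)·log₂(3/8) + (5/8)·log₂(5/8)]
  = 0.5306 + 0.4238
  = 0.9544 bits

H(S|T) = 2.1556 - 0.9544 = 1.2012 bits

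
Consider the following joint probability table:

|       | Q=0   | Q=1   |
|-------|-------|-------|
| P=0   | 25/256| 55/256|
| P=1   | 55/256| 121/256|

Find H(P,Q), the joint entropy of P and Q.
H(P,Q) = -Σ P(P,Q) log₂ P(P,Q), summed over the non-zero cells:
H(P,Q) = -[(25/256)·log₂(25/256) + (55/256)·log₂(55/256) + (55/256)·log₂(55/256) + (121/256)·log₂(121/256)]
  = 0.3277 + 0.4767 + 0.4767 + 0.5110
  = 1.7921 bits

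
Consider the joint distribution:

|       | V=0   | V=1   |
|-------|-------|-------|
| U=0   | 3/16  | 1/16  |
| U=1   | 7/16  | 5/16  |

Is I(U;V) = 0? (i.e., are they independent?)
Marginal P(U) (row sums):
  P(U=0) = 3/16 + 1/16 = 1/4
  P(U=1) = 7/16 + 5/16 = 3/4
Marginal P(V) (column sums):
  P(V=0) = 3/16 + 7/16 = 5/8
  P(V=1) = 1/16 + 5/16 = 3/8

U and V are independent iff P(U=i,V=j) = P(U=i)·P(V=j) for every cell.
  P(U=0)·P(V=0) = 1/4 × 5/8 = 5/32, but P(U=0,V=0) = 3/16 ✗

No, U and V are not independent. Quantitatively, I(U;V) > 0:

H(U) = -[(1/4)·log₂(1/4) + (3/4)·log₂(3/4)]
  = 0.5000 + 0.3113
  = 0.8113 bits
H(V) = -[(5/8)·log₂(5/8) + (3/8)·log₂(3/8)]
  = 0.4238 + 0.5306
  = 0.9544 bits
H(U,V) = -[(3/16)·log₂(3/16) + (1/16)·log₂(1/16) + (7/16)·log₂(7/16) + (5/16)·log₂(5/16)]
  = 0.4528 + 0.2500 + 0.5218 + 0.5244
  = 1.7490 bits
I(U;V) = H(U) + H(V) - H(U,V) = 0.8113 + 0.9544 - 1.7490 = 0.0167 bits > 0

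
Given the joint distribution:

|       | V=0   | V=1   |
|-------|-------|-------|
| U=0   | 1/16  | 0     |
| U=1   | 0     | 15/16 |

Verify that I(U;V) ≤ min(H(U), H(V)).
Marginal P(U) (row sums):
  P(U=0) = 1/16 + 0 = 1/16
  P(U=1) = 0 + 15/16 = 15/16
Marginal P(V) (column sums):
  P(V=0) = 1/16 + 0 = 1/16
  P(V=1) = 0 + 15/16 = 15/16

H(U) = -[(1/16)·log₂(1/16) + (15/16)·log₂(15/16)]
  = 0.2500 + 0.0873
  = 0.3373 bits
H(V) = -[(1/16)·log₂(1/16) + (15/16)·log₂(15/16)]
  = 0.2500 + 0.0873
  = 0.3373 bits
H(U,V) = -[(1/16)·log₂(1/16) + (15/16)·log₂(15/16)]
  = 0.2500 + 0.0873
  = 0.3373 bits

I(U;V) = H(U) + H(V) - H(U,V)
  = 0.3373 + 0.3373 - 0.3373
  = 0.3373 bits

min(H(U), H(V)) = min(0.3373, 0.3373) = 0.3373 bits
Since 0.3373 ≤ 0.3373, the bound is satisfied ✓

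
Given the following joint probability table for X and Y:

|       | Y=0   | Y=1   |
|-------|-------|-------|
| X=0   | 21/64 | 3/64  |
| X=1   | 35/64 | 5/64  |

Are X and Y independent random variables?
Marginal P(X) (row sums):
  P(X=0) = 21/64 + 3/64 = 3/8
  P(X=1) = 35/64 + 5/64 = 5/8
Marginal P(Y) (column sums):
  P(Y=0) = 21/64 + 35/64 = 7/8
  P(Y=1) = 3/64 + 5/64 = 1/8

X and Y are independent iff P(X=i,Y=j) = P(X=i)·P(Y=j) for every cell.
  P(X=0)·P(Y=0) = 3/8 × 7/8 = 21/64 = P(X=0,Y=0) ✓
  P(X=0)·P(Y=1) = 3/8 × 1/8 = 3/64 = P(X=0,Y=1) ✓
  P(X=1)·P(Y=0) = 5/8 × 7/8 = 35/64 = P(X=1,Y=0) ✓
  P(X=1)·P(Y=1) = 5/8 × 1/8 = 5/64 = P(X=1,Y=1) ✓

Yes, X and Y are independent: every cell factors, so I(X;Y) = 0 bits.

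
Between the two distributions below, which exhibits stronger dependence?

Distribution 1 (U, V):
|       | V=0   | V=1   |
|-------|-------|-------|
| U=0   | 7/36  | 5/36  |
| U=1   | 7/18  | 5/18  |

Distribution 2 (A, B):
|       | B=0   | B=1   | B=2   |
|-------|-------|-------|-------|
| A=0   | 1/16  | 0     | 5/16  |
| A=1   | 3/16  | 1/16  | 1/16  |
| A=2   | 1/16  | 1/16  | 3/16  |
Distribution 1 (U, V):
Marginal P(U) (row sums):
  P(U=0) = 7/36 + 5/36 = 1/3
  P(U=1) = 7/18 + 5/18 = 2/3
Marginal P(V) (column sums):
  P(V=0) = 7/36 + 7/18 = 7/12
  P(V=1) = 5/36 + 5/18 = 5/12

H(U) = -[(1/3)·log₂(1/3) + (2/3)·log₂(2/3)]
  = 0.5283 + 0.3900
  = 0.9183 bits
H(V) = -[(7/12)·log₂(7/12) + (5/12)·log₂(5/12)]
  = 0.4536 + 0.5263
  = 0.9799 bits
H(U,V) = -[(7/36)·log₂(7/36) + (5/36)·log₂(5/36) + (7/18)·log₂(7/18) + (5/18)·log₂(5/18)]
  = 0.4594 + 0.3956 + 0.5299 + 0.5133
  = 1.8982 bits

I(U;V) = H(U) + H(V) - H(U,V)
  = 0.9183 + 0.9799 - 1.8982
  = 0.0000 bits

Distribution 2 (A, B):
Marginal P(A) (row sums):
  P(A=0) = 1/16 + 0 + 5/16 = 3/8
  P(A=1) = 3/16 + 1/16 + 1/16 = 5/16
  P(A=2) = 1/16 + 1/16 + 3/16 = 5/16
Marginal P(B) (column sums):
  P(B=0) = 1/16 + 3/16 + 1/16 = 5/16
  P(B=1) = 0 + 1/16 + 1/16 = 1/8
  P(B=2) = 5/16 + 1/16 + 3/16 = 9/16

H(A) = -[(3/8)·log₂(3/8) + (5/16)·log₂(5/16) + (5/16)·log₂(5/16)]
  = 0.5306 + 0.5244 + 0.5244
  = 1.5794 bits
H(B) = -[(5/16)·log₂(5/16) + (1/8)·log₂(1/8) + (9/16)·log₂(9/16)]
  = 0.5244 + 0.3750 + 0.4669
  = 1.3663 bits
H(A,B) = -[(1/16)·log₂(1/16) + (5/16)·log₂(5/16) + (3/16)·log₂(3/16) + (1/16)·log₂(1/16) + (1/16)·log₂(1/16) + (1/16)·log₂(1/16) + (1/16)·log₂(1/16) + (3/16)·log₂(3/16)]
  = 0.2500 + 0.5244 + 0.4528 + 0.2500 + 0.2500 + 0.2500 + 0.2500 + 0.4528
  = 2.6800 bits

I(A;B) = H(A) + H(B) - H(A,B)
  = 1.5794 + 1.3663 - 2.6800
  = 0.2657 bits

I(A;B) = 0.2657 bits > I(U;V) = 0.0000 bits, so (A, B) has the higher mutual information (stronger dependence).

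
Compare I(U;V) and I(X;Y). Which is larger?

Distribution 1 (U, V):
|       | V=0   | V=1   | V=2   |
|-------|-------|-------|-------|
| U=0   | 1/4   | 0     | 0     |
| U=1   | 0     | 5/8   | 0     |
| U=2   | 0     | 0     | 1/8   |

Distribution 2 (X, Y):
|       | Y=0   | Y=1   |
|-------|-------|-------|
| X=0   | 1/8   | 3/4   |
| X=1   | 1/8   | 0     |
Distribution 1 (U, V):
Marginal P(U) (row sums):
  P(U=0) = 1/4 + 0 + 0 = 1/4
  P(U=1) = 0 + 5/8 + 0 = 5/8
  P(U=2) = 0 + 0 + 1/8 = 1/8
Marginal P(V) (column sums):
  P(V=0) = 1/4 + 0 + 0 = 1/4
  P(V=1) = 0 + 5/8 + 0 = 5/8
  P(V=2) = 0 + 0 + 1/8 = 1/8

H(U) = -[(1/4)·log₂(1/4) + (5/8)·log₂(5/8) + (1/8)·log₂(1/8)]
  = 0.5000 + 0.4238 + 0.3750
  = 1.2988 bits
H(V) = -[(1/4)·log₂(1/4) + (5/8)·log₂(5/8) + (1/8)·log₂(1/8)]
  = 0.5000 + 0.4238 + 0.3750
  = 1.2988 bits
H(U,V) = -[(1/4)·log₂(1/4) + (5/8)·log₂(5/8) + (1/8)·log₂(1/8)]
  = 0.5000 + 0.4238 + 0.3750
  = 1.2988 bits

I(U;V) = H(U) + H(V) - H(U,V)
  = 1.2988 + 1.2988 - 1.2988
  = 1.2988 bits

Distribution 2 (X, Y):
Marginal P(X) (row sums):
  P(X=0) = 1/8 + 3/4 = 7/8
  P(X=1) = 1/8 + 0 = 1/8
Marginal P(Y) (column sums):
  P(Y=0) = 1/8 + 1/8 = 1/4
  P(Y=1) = 3/4 + 0 = 3/4

H(X) = -[(7/8)·log₂(7/8) + (1/8)·log₂(1/8)]
  = 0.1686 + 0.3750
  = 0.5436 bits
H(Y) = -[(1/4)·log₂(1/4) + (3/4)·log₂(3/4)]
  = 0.5000 + 0.3113
  = 0.8113 bits
H(X,Y) = -[(1/8)·log₂(1/8) + (3/4)·log₂(3/4) + (1/8)·log₂(1/8)]
  = 0.3750 + 0.3113 + 0.3750
  = 1.0613 bits

I(X;Y) = H(X) + H(Y) - H(X,Y)
  = 0.5436 + 0.8113 - 1.0613
  = 0.2936 bits

I(U;V) = 1.2988 bits > I(X;Y) = 0.2936 bits, so (U, V) has the higher mutual information (stronger dependence).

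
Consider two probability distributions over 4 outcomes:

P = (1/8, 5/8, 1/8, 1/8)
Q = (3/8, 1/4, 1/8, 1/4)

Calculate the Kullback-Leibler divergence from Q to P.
D(P||Q) = Σ P(i) log₂(P(i)/Q(i))
  i=0: (1/8) × log₂((1/8)/(3/8)) = (1/8) × log₂(1/3) = -0.1981
  i=1: (5/8) × log₂((5/8)/(1/4)) = (5/8) × log₂(5/2) = 0.8262
  i=2: (1/8) × log₂((1/8)/(1/8)) = (1/8) × log₂(1) = 0.0000
  i=3: (1/8) × log₂((1/8)/(1/4)) = (1/8) × log₂(1/2) = -0.1250
D(P||Q) = -0.1981 + 0.8262 + 0.0000 - 0.1250
  = 0.5031 bits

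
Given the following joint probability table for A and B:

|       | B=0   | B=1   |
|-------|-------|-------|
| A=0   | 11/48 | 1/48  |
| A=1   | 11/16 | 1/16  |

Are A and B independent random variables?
Marginal P(A) (row sums):
  P(A=0) = 11/48 + 1/48 = 1/4
  P(A=1) = 11/16 + 1/16 = 3/4
Marginal P(B) (column sums):
  P(B=0) = 11/48 + 11/16 = 11/12
  P(B=1) = 1/48 + 1/16 = 1/12

A and B are independent iff P(A=i,B=j) = P(A=i)·P(B=j) for every cell.
  P(A=0)·P(B=0) = 1/4 × 11/12 = 11/48 = P(A=0,B=0) ✓
  P(A=0)·P(B=1) = 1/4 × 1/12 = 1/48 = P(A=0,B=1) ✓
  P(A=1)·P(B=0) = 3/4 × 11/12 = 11/16 = P(A=1,B=0) ✓
  P(A=1)·P(B=1) = 3/4 × 1/12 = 1/16 = P(A=1,B=1) ✓

Yes, A and B are independent: every cell factors, so I(A;B) = 0 bits.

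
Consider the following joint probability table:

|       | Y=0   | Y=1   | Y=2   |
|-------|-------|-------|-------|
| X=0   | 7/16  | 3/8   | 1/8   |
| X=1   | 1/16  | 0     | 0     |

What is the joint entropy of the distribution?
H(X,Y) = -Σ P(X,Y) log₂ P(X,Y), summed over the non-zero cells:
H(X,Y) = -[(7/16)·log₂(7/16) + (3/8)·log₂(3/8) + (1/8)·log₂(1/8) + (1/16)·log₂(1/16)]
  = 0.5218 + 0.5306 + 0.3750 + 0.2500
  = 1.6774 bits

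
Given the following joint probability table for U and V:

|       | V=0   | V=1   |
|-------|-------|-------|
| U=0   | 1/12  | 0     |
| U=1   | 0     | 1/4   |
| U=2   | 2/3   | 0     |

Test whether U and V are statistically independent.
Marginal P(U) (row sums):
  P(U=0) = 1/12 + 0 = 1/12
  P(U=1) = 0 + 1/4 = 1/4
  P(U=2) = 2/3 + 0 = 2/3
Marginal P(V) (column sums):
  P(V=0) = 1/12 + 0 + 2/3 = 3/4
  P(V=1) = 0 + 1/4 + 0 = 1/4

U and V are independent iff P(U=i,V=j) = P(U=i)·P(V=j) for every cell.
  P(U=0)·P(V=0) = 1/12 × 3/4 = 1/16, but P(U=0,V=0) = 1/12 ✗

No, U and V are not independent. Quantitatively, I(U;V) > 0:

H(U) = -[(1/12)·log₂(1/12) + (1/4)·log₂(1/4) + (2/3)·log₂(2/3)]
  = 0.2987 + 0.5000 + 0.3900
  = 1.1887 bits
H(V) = -[(3/4)·log₂(3/4) + (1/4)·log₂(1/4)]
  = 0.3113 + 0.5000
  = 0.8113 bits
H(U,V) = -[(1/12)·log₂(1/12) + (1/4)·log₂(1/4) + (2/3)·log₂(2/3)]
  = 0.2987 + 0.5000 + 0.3900
  = 1.1887 bits
I(U;V) = H(U) + H(V) - H(U,V) = 1.1887 + 0.8113 - 1.1887 = 0.8113 bits > 0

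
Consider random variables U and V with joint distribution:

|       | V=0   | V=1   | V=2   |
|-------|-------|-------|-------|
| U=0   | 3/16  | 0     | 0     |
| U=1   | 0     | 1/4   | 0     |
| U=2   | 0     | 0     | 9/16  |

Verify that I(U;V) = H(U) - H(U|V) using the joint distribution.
Left side, from I(U;V) = H(U) + H(V) - H(U,V):
Marginal P(U) (row sums):
  P(U=0) = 3/16 + 0 + 0 = 3/16
  P(U=1) = 0 + 1/4 + 0 = 1/4
  P(U=2) = 0 + 0 + 9/16 = 9/16
Marginal P(V) (column sums):
  P(V=0) = 3/16 + 0 + 0 = 3/16
  P(V=1) = 0 + 1/4 + 0 = 1/4
  P(V=2) = 0 + 0 + 9/16 = 9/16

H(U) = -[(3/16)·log₂(3/16) + (1/4)·log₂(1/4) + (9/16)·log₂(9/16)]
  = 0.4528 + 0.5000 + 0.4669
  = 1.4197 bits
H(V) = -[(3/16)·log₂(3/16) + (1/4)·log₂(1/4) + (9/16)·log₂(9/16)]
  = 0.4528 + 0.5000 + 0.4669
  = 1.4197 bits
H(U,V) = -[(3/16)·log₂(3/16) + (1/4)·log₂(1/4) + (9/16)·log₂(9/16)]
  = 0.4528 + 0.5000 + 0.4669
  = 1.4197 bits

I(U;V) = H(U) + H(V) - H(U,V)
  = 1.4197 + 1.4197 - 1.4197
  = 1.4197 bits

Right side, with H(U|V) computed directly from the conditional probabilities:
H(U|V) = -Σ P(U,V)·log₂ P(U|V), where P(U|V) = P(U,V) / P(V)
  (cells with P(U,V) = 0 contribute 0)
  (U=0,V=0): P(U|V) = (3/16)/(3/16) = 1;  -(3/16)·log₂(1) = 0.0000
  (U=1,V=1): P(U|V) = (1/4)/(1/4) = 1;  -(1/4)·log₂(1) = 0.0000
  (U=2,V=2): P(U|V) = (9/16)/(9/16) = 1;  -(9/16)·log₂(1) = 0.0000
H(U|V) = 0.0000 + 0.0000 + 0.0000
  = 0.0000 bits
H(U) - H(U|V) = 1.4197 - 0.0000 = 1.4197 bits

Both sides equal 1.4197 bits, so I(U;V) = H(U) - H(U|V) ✓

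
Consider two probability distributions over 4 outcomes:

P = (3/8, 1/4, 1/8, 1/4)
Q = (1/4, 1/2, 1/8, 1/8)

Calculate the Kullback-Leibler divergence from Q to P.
D(P||Q) = Σ P(i) log₂(P(i)/Q(i))
  i=0: (3/8) × log₂((3/8)/(1/4)) = (3/8) × log₂(3/2) = 0.2194
  i=1: (1/4) × log₂((1/4)/(1/2)) = (1/4) × log₂(1/2) = -0.2500
  i=2: (1/8) × log₂((1/8)/(1/8)) = (1/8) × log₂(1) = 0.0000
  i=3: (1/4) × log₂((1/4)/(1/8)) = (1/4) × log₂(2) = 0.2500
D(P||Q) = 0.2194 - 0.2500 + 0.0000 + 0.2500
  = 0.2194 bits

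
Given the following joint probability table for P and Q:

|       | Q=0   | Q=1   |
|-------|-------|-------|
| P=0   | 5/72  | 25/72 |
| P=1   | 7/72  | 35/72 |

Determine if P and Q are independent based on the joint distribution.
Marginal P(P) (row sums):
  P(P=0) = 5/72 + 25/72 = 5/12
  P(P=1) = 7/72 + 35/72 = 7/12
Marginal P(Q) (column sums):
  P(Q=0) = 5/72 + 7/72 = 1/6
  P(Q=1) = 25/72 + 35/72 = 5/6

P and Q are independent iff P(P=i,Q=j) = P(P=i)·P(Q=j) for every cell.
  P(P=0)·P(Q=0) = 5/12 × 1/6 = 5/72 = P(P=0,Q=0) ✓
  P(P=0)·P(Q=1) = 5/12 × 5/6 = 25/72 = P(P=0,Q=1) ✓
  P(P=1)·P(Q=0) = 7/12 × 1/6 = 7/72 = P(P=1,Q=0) ✓
  P(P=1)·P(Q=1) = 7/12 × 5/6 = 35/72 = P(P=1,Q=1) ✓

Yes, P and Q are independent: every cell factors, so I(P;Q) = 0 bits.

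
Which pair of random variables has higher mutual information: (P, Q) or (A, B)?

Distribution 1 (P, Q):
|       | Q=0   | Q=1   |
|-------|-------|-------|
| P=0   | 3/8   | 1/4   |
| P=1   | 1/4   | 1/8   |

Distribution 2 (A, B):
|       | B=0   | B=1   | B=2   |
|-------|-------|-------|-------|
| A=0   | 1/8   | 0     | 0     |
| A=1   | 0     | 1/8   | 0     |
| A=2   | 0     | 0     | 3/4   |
Distribution 1 (P, Q):
Marginal P(P) (row sums):
  P(P=0) = 3/8 + 1/4 = 5/8
  P(P=1) = 1/4 + 1/8 = 3/8
Marginal P(Q) (column sums):
  P(Q=0) = 3/8 + 1/4 = 5/8
  P(Q=1) = 1/4 + 1/8 = 3/8

H(P) = -[(5/8)·log₂(5/8) + (3/8)·log₂(3/8)]
  = 0.4238 + 0.5306
  = 0.9544 bits
H(Q) = -[(5/8)·log₂(5/8) + (3/8)·log₂(3/8)]
  = 0.4238 + 0.5306
  = 0.9544 bits
H(P,Q) = -[(3/8)·log₂(3/8) + (1/4)·log₂(1/4) + (1/4)·log₂(1/4) + (1/8)·log₂(1/8)]
  = 0.5306 + 0.5000 + 0.5000 + 0.3750
  = 1.9056 bits

I(P;Q) = H(P) + H(Q) - H(P,Q)
  = 0.9544 + 0.9544 - 1.9056
  = 0.0032 bits

Distribution 2 (A, B):
Marginal P(A) (row sums):
  P(A=0) = 1/8 + 0 + 0 = 1/8
  P(A=1) = 0 + 1/8 + 0 = 1/8
  P(A=2) = 0 + 0 + 3/4 = 3/4
Marginal P(B) (column sums):
  P(B=0) = 1/8 + 0 + 0 = 1/8
  P(B=1) = 0 + 1/8 + 0 = 1/8
  P(B=2) = 0 + 0 + 3/4 = 3/4

H(A) = -[(1/8)·log₂(1/8) + (1/8)·log₂(1/8) + (3/4)·log₂(3/4)]
  = 0.3750 + 0.3750 + 0.3113
  = 1.0613 bits
H(B) = -[(1/8)·log₂(1/8) + (1/8)·log₂(1/8) + (3/4)·log₂(3/4)]
  = 0.3750 + 0.3750 + 0.3113
  = 1.0613 bits
H(A,B) = -[(1/8)·log₂(1/8) + (1/8)·log₂(1/8) + (3/4)·log₂(3/4)]
  = 0.3750 + 0.3750 + 0.3113
  = 1.0613 bits

I(A;B) = H(A) + H(B) - H(A,B)
  = 1.0613 + 1.0613 - 1.0613
  = 1.0613 bits

I(A;B) = 1.0613 bits > I(P;Q) = 0.0032 bits, so (A, B) has the higher mutual information (stronger dependence).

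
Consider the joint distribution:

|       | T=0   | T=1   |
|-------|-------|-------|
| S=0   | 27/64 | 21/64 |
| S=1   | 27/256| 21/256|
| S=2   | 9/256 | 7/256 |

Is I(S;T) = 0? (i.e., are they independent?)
Marginal P(S) (row sums):
  P(S=0) = 27/64 + 21/64 = 3/4
  P(S=1) = 27/256 + 21/256 = 3/16
  P(S=2) = 9/256 + 7/256 = 1/16
Marginal P(T) (column sums):
  P(T=0) = 27/64 + 27/256 + 9/256 = 9/16
  P(T=1) = 21/64 + 21/256 + 7/256 = 7/16

S and T are independent iff P(S=i,T=j) = P(S=i)·P(T=j) for every cell.
  P(S=0)·P(T=0) = 3/4 × 9/16 = 27/64 = P(S=0,T=0) ✓
  P(S=0)·P(T=1) = 3/4 × 7/16 = 21/64 = P(S=0,T=1) ✓
  P(S=1)·P(T=0) = 3/16 × 9/16 = 27/256 = P(S=1,T=0) ✓
  P(S=1)·P(T=1) = 3/16 × 7/16 = 21/256 = P(S=1,T=1) ✓
  P(S=2)·P(T=0) = 1/16 × 9/16 = 9/256 = P(S=2,T=0) ✓
  P(S=2)·P(T=1) = 1/16 × 7/16 = 7/256 = P(S=2,T=1) ✓

Yes, S and T are independent: every cell factors, so I(S;T) = 0 bits.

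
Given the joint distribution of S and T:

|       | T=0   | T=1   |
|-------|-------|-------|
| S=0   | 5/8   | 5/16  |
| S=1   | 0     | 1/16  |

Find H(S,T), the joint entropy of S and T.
H(S,T) = -Σ P(S,T) log₂ P(S,T), summed over the non-zero cells:
H(S,T) = -[(5/8)·log₂(5/8) + (5/16)·log₂(5/16) + (1/16)·log₂(1/16)]
  = 0.4238 + 0.5244 + 0.2500
  = 1.1982 bits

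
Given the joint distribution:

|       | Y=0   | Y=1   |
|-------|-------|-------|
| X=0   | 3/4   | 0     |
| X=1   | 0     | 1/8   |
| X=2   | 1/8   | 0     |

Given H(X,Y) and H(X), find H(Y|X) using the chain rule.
From the chain rule: H(X,Y) = H(X) + H(Y|X)
Therefore: H(Y|X) = H(X,Y) - H(X)

H(X,Y) = -[(3/4)·log₂(3/4) + (1/8)·log₂(1/8) + (1/8)·log₂(1/8)]
  = 0.3113 + 0.3750 + 0.3750
  = 1.0613 bits
Marginal P(X) (row sums):
  P(X=0) = 3/4 + 0 = 3/4
  P(X=1) = 0 + 1/8 = 1/8
  P(X=2) = 1/8 + 0 = 1/8
H(X) = -[(3/4)·log₂(3/4) + (1/8)·log₂(1/8) + (1/8)·log₂(1/8)]
  = 0.3113 + 0.3750 + 0.3750
  = 1.0613 bits

H(Y|X) = 1.0613 - 1.0613 = 0.0000 bits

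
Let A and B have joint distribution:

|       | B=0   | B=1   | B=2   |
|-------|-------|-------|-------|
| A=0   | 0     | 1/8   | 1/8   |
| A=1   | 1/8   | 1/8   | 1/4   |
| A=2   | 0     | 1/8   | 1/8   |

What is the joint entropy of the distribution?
H(A,B) = -Σ P(A,B) log₂ P(A,B), summed over the non-zero cells:
H(A,B) = -[(1/8)·log₂(1/8) + (1/8)·log₂(1/8) + (1/8)·log₂(1/8) + (1/8)·log₂(1/8) + (1/4)·log₂(1/4) + (1/8)·log₂(1/8) + (1/8)·log₂(1/8)]
  = 0.3750 + 0.3750 + 0.3750 + 0.3750 + 0.5000 + 0.3750 + 0.3750
  = 2.7500 bits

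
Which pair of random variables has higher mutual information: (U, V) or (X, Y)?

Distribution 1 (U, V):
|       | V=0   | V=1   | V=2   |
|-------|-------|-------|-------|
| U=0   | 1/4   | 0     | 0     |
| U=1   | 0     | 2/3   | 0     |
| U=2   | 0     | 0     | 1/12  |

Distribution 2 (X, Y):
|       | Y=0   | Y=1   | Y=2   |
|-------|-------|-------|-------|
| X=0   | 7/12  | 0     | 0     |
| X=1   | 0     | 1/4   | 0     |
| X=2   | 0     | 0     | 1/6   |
Distribution 1 (U, V):
Marginal P(U) (row sums):
  P(U=0) = 1/4 + 0 + 0 = 1/4
  P(U=1) = 0 + 2/3 + 0 = 2/3
  P(U=2) = 0 + 0 + 1/12 = 1/12
Marginal P(V) (column sums):
  P(V=0) = 1/4 + 0 + 0 = 1/4
  P(V=1) = 0 + 2/3 + 0 = 2/3
  P(V=2) = 0 + 0 + 1/12 = 1/12

H(U) = -[(1/4)·log₂(1/4) + (2/3)·log₂(2/3) + (1/12)·log₂(1/12)]
  = 0.5000 + 0.3900 + 0.2987
  = 1.1887 bits
H(V) = -[(1/4)·log₂(1/4) + (2/3)·log₂(2/3) + (1/12)·log₂(1/12)]
  = 0.5000 + 0.3900 + 0.2987
  = 1.1887 bits
H(U,V) = -[(1/4)·log₂(1/4) + (2/3)·log₂(2/3) + (1/12)·log₂(1/12)]
  = 0.5000 + 0.3900 + 0.2987
  = 1.1887 bits

I(U;V) = H(U) + H(V) - H(U,V)
  = 1.1887 + 1.1887 - 1.1887
  = 1.1887 bits

Distribution 2 (X, Y):
Marginal P(X) (row sums):
  P(X=0) = 7/12 + 0 + 0 = 7/12
  P(X=1) = 0 + 1/4 + 0 = 1/4
  P(X=2) = 0 + 0 + 1/6 = 1/6
Marginal P(Y) (column sums):
  P(Y=0) = 7/12 + 0 + 0 = 7/12
  P(Y=1) = 0 + 1/4 + 0 = 1/4
  P(Y=2) = 0 + 0 + 1/6 = 1/6

H(X) = -[(7/12)·log₂(7/12) + (1/4)·log₂(1/4) + (1/6)·log₂(1/6)]
  = 0.4536 + 0.5000 + 0.4308
  = 1.3844 bits
H(Y) = -[(7/12)·log₂(7/12) + (1/4)·log₂(1/4) + (1/6)·log₂(1/6)]
  = 0.4536 + 0.5000 + 0.4308
  = 1.3844 bits
H(X,Y) = -[(7/12)·log₂(7/12) + (1/4)·log₂(1/4) + (1/6)·log₂(1/6)]
  = 0.4536 + 0.5000 + 0.4308
  = 1.3844 bits

I(X;Y) = H(X) + H(Y) - H(X,Y)
  = 1.3844 + 1.3844 - 1.3844
  = 1.3844 bits

I(X;Y) = 1.3844 bits > I(U;V) = 1.1887 bits, so (X, Y) has the higher mutual information (stronger dependence).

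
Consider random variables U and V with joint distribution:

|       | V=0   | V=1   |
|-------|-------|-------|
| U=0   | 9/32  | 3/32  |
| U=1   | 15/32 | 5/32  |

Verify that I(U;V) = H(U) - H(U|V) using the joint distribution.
Left side, from I(U;V) = H(U) + H(V) - H(U,V):
Marginal P(U) (row sums):
  P(U=0) = 9/32 + 3/32 = 3/8
  P(U=1) = 15/32 + 5/32 = 5/8
Marginal P(V) (column sums):
  P(V=0) = 9/32 + 15/32 = 3/4
  P(V=1) = 3/32 + 5/32 = 1/4

H(U) = -[(3/8)·log₂(3/8) + (5/8)·log₂(5/8)]
  = 0.5306 + 0.4238
  = 0.9544 bits
H(V) = -[(3/4)·log₂(3/4) + (1/4)·log₂(1/4)]
  = 0.3113 + 0.5000
  = 0.8113 bits
H(U,V) = -[(9/32)·log₂(9/32) + (3/32)·log₂(3/32) + (15/32)·log₂(15/32) + (5/32)·log₂(5/32)]
  = 0.5147 + 0.3202 + 0.5124 + 0.4184
  = 1.7657 bits

I(U;V) = H(U) + H(V) - H(U,V)
  = 0.9544 + 0.8113 - 1.7657
  = 0.0000 bits

Right side, with H(U|V) computed directly from the conditional probabilities:
H(U|V) = -Σ P(U,V)·log₂ P(U|V), where P(U|V) = P(U,V) / P(V)
  (U=0,V=0): P(U|V) = (9/32)/(3/4) = 3/8;  -(9/32)·log₂(3/8) = 0.3980
  (U=0,V=1): P(U|V) = (3/32)/(1/4) = 3/8;  -(3/32)·log₂(3/8) = 0.1327
  (U=1,V=0): P(U|V) = (15/32)/(3/4) = 5/8;  -(15/32)·log₂(5/8) = 0.3178
  (U=1,V=1): P(U|V) = (5/32)/(1/4) = 5/8;  -(5/32)·log₂(5/8) = 0.1059
H(U|V) = 0.3980 + 0.1327 + 0.3178 + 0.1059
  = 0.9544 bits
H(U) - H(U|V) = 0.9544 - 0.9544 = 0.0000 bits

Both sides equal 0.0000 bits, so I(U;V) = H(U) - H(U|V) ✓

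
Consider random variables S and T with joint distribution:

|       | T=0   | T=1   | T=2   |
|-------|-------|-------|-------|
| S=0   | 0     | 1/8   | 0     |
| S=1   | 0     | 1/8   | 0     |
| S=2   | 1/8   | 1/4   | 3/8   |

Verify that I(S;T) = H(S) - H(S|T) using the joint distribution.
Left side, from I(S;T) = H(S) + H(T) - H(S,T):
Marginal P(S) (row sums):
  P(S=0) = 0 + 1/8 + 0 = 1/8
  P(S=1) = 0 + 1/8 + 0 = 1/8
  P(S=2) = 1/8 + 1/4 + 3/8 = 3/4
Marginal P(T) (column sums):
  P(T=0) = 0 + 0 + 1/8 = 1/8
  P(T=1) = 1/8 + 1/8 + 1/4 = 1/2
  P(T=2) = 0 + 0 + 3/8 = 3/8

H(S) = -[(1/8)·log₂(1/8) + (1/8)·log₂(1/8) + (3/4)·log₂(3/4)]
  = 0.3750 + 0.3750 + 0.3113
  = 1.0613 bits
H(T) = -[(1/8)·log₂(1/8) + (1/2)·log₂(1/2) + (3/8)·log₂(3/8)]
  = 0.3750 + 0.5000 + 0.5306
  = 1.4056 bits
H(S,T) = -[(1/8)·log₂(1/8) + (1/8)·log₂(1/8) + (1/8)·log₂(1/8) + (1/4)·log₂(1/4) + (3/8)·log₂(3/8)]
  = 0.3750 + 0.3750 + 0.3750 + 0.5000 + 0.5306
  = 2.1556 bits

I(S;T) = H(S) + H(T) - H(S,T)
  = 1.0613 + 1.4056 - 2.1556
  = 0.3113 bits

Right side, with H(S|T) computed directly from the conditional probabilities:
H(S|T) = -Σ P(S,T)·log₂ P(S|T), where P(S|T) = P(S,T) / P(T)
  (cells with P(S,T) = 0 contribute 0)
  (S=0,T=1): P(S|T) = (1/8)/(1/2) = 1/4;  -(1/8)·log₂(1/4) = 0.2500
  (S=1,T=1): P(S|T) = (1/8)/(1/2) = 1/4;  -(1/8)·log₂(1/4) = 0.2500
  (S=2,T=0): P(S|T) = (1/8)/(1/8) = 1;  -(1/8)·log₂(1) = 0.0000
  (S=2,T=1): P(S|T) = (1/4)/(1/2) = 1/2;  -(1/4)·log₂(1/2) = 0.2500
  (S=2,T=2): P(S|T) = (3/8)/(3/8) = 1;  -(3/8)·log₂(1) = 0.0000
H(S|T) = 0.2500 + 0.2500 + 0.0000 + 0.2500 + 0.0000
  = 0.7500 bits
H(S) - H(S|T) = 1.0613 - 0.7500 = 0.3113 bits

Both sides equal 0.3113 bits, so I(S;T) = H(S) - H(S|T) ✓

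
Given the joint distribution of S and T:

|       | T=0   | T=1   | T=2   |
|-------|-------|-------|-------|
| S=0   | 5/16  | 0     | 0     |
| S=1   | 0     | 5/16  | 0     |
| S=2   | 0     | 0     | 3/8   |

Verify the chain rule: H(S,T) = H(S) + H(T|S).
Left side:
H(S,T) = -[(5/16)·log₂(5/16) + (5/16)·log₂(5/16) + (3/8)·log₂(3/8)]
  = 0.5244 + 0.5244 + 0.5306
  = 1.5794 bits

Right side:
Marginal P(S) (row sums):
  P(S=0) = 5/16 + 0 + 0 = 5/16
  P(S=1) = 0 + 5/16 + 0 = 5/16
  P(S=2) = 0 + 0 + 3/8 = 3/8
H(S) = -[(5/16)·log₂(5/16) + (5/16)·log₂(5/16) + (3/8)·log₂(3/8)]
  = 0.5244 + 0.5244 + 0.5306
  = 1.5794 bits
H(T|S) = -Σ P(S,T)·log₂ P(T|S), where P(T|S) = P(S,T) / P(S)
  (cells with P(S,T) = 0 contribute 0)
  (S=0,T=0): P(T|S) = (5/16)/(5/16) = 1;  -(5/16)·log₂(1) = 0.0000
  (S=1,T=1): P(T|S) = (5/16)/(5/16) = 1;  -(5/16)·log₂(1) = 0.0000
  (S=2,T=2): P(T|S) = (3/8)/(3/8) = 1;  -(3/8)·log₂(1) = 0.0000
H(T|S) = 0.0000 + 0.0000 + 0.0000
  = 0.0000 bits
H(S) + H(T|S) = 1.5794 + 0.0000 = 1.5794 bits

Both sides equal 1.5794 bits, so the chain rule holds ✓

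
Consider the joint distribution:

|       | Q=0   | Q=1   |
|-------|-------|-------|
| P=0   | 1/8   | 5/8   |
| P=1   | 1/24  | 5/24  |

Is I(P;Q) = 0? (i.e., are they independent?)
Marginal P(P) (row sums):
  P(P=0) = 1/8 + 5/8 = 3/4
  P(P=1) = 1/24 + 5/24 = 1/4
Marginal P(Q) (column sums):
  P(Q=0) = 1/8 + 1/24 = 1/6
  P(Q=1) = 5/8 + 5/24 = 5/6

P and Q are independent iff P(P=i,Q=j) = P(P=i)·P(Q=j) for every cell.
  P(P=0)·P(Q=0) = 3/4 × 1/6 = 1/8 = P(P=0,Q=0) ✓
  P(P=0)·P(Q=1) = 3/4 × 5/6 = 5/8 = P(P=0,Q=1) ✓
  P(P=1)·P(Q=0) = 1/4 × 1/6 = 1/24 = P(P=1,Q=0) ✓
  P(P=1)·P(Q=1) = 1/4 × 5/6 = 5/24 = P(P=1,Q=1) ✓

Yes, P and Q are independent: every cell factors, so I(P;Q) = 0 bits.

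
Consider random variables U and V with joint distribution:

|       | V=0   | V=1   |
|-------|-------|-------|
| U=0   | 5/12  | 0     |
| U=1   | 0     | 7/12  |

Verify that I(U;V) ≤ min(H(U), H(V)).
Marginal P(U) (row sums):
  P(U=0) = 5/12 + 0 = 5/12
  P(U=1) = 0 + 7/12 = 7/12
Marginal P(V) (column sums):
  P(V=0) = 5/12 + 0 = 5/12
  P(V=1) = 0 + 7/12 = 7/12

H(U) = -[(5/12)·log₂(5/12) + (7/12)·log₂(7/12)]
  = 0.5263 + 0.4536
  = 0.9799 bits
H(V) = -[(5/12)·log₂(5/12) + (7/12)·log₂(7/12)]
  = 0.5263 + 0.4536
  = 0.9799 bits
H(U,V) = -[(5/12)·log₂(5/12) + (7/12)·log₂(7/12)]
  = 0.5263 + 0.4536
  = 0.9799 bits

I(U;V) = H(U) + H(V) - H(U,V)
  = 0.9799 + 0.9799 - 0.9799
  = 0.9799 bits

min(H(U), H(V)) = min(0.9799, 0.9799) = 0.9799 bits
Since 0.9799 ≤ 0.9799, the bound is satisfied ✓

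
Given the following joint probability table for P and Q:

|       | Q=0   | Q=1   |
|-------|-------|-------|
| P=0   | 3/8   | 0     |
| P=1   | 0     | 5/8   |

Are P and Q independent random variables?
Marginal P(P) (row sums):
  P(P=0) = 3/8 + 0 = 3/8
  P(P=1) = 0 + 5/8 = 5/8
Marginal P(Q) (column sums):
  P(Q=0) = 3/8 + 0 = 3/8
  P(Q=1) = 0 + 5/8 = 5/8

P and Q are independent iff P(P=i,Q=j) = P(P=i)·P(Q=j) for every cell.
  P(P=0)·P(Q=0) = 3/8 × 3/8 = 9/64, but P(P=0,Q=0) = 3/8 ✗

No, P and Q are not independent. Quantitatively, I(P;Q) > 0:

H(P) = -[(3/8)·log₂(3/8) + (5/8)·log₂(5/8)]
  = 0.5306 + 0.4238
  = 0.9544 bits
H(Q) = -[(3/8)·log₂(3/8) + (5/8)·log₂(5/8)]
  = 0.5306 + 0.4238
  = 0.9544 bits
H(P,Q) = -[(3/8)·log₂(3/8) + (5/8)·log₂(5/8)]
  = 0.5306 + 0.4238
  = 0.9544 bits
I(P;Q) = H(P) + H(Q) - H(P,Q) = 0.9544 + 0.9544 - 0.9544 = 0.9544 bits > 0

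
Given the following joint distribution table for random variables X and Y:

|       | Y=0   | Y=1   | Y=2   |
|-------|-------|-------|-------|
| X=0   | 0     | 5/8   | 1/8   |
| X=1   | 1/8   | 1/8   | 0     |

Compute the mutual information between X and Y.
Marginal P(X) (row sums):
  P(X=0) = 0 + 5/8 + 1/8 = 3/4
  P(X=1) = 1/8 + 1/8 + 0 = 1/4
Marginal P(Y) (column sums):
  P(Y=0) = 0 + 1/8 = 1/8
  P(Y=1) = 5/8 + 1/8 = 3/4
  P(Y=2) = 1/8 + 0 = 1/8

H(X) = -[(3/4)·log₂(3/4) + (1/4)·log₂(1/4)]
  = 0.3113 + 0.5000
  = 0.8113 bits
H(Y) = -[(1/8)·log₂(1/8) + (3/4)·log₂(3/4) + (1/8)·log₂(1/8)]
  = 0.3750 + 0.3113 + 0.3750
  = 1.0613 bits
H(X,Y) = -[(5/8)·log₂(5/8) + (1/8)·log₂(1/8) + (1/8)·log₂(1/8) + (1/8)·log₂(1/8)]
  = 0.4238 + 0.3750 + 0.3750 + 0.3750
  = 1.5488 bits

I(X;Y) = H(X) + H(Y) - H(X,Y)
  = 0.8113 + 1.0613 - 1.5488
  = 0.3238 bits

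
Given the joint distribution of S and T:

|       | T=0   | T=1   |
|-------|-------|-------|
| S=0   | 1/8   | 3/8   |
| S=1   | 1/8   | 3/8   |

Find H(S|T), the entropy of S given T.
Marginal P(T) (column sums):
  P(T=0) = 1/8 + 1/8 = 1/4
  P(T=1) = 3/8 + 3/8 = 3/4

H(S|T) = -Σ P(S,T)·log₂ P(S|T), where P(S|T) = P(S,T) / P(T)
  (S=0,T=0): P(S|T) = (1/8)/(1/4) = 1/2;  -(1/8)·log₂(1/2) = 0.1250
  (S=0,T=1): P(S|T) = (3/8)/(3/4) = 1/2;  -(3/8)·log₂(1/2) = 0.3750
  (S=1,T=0): P(S|T) = (1/8)/(1/4) = 1/2;  -(1/8)·log₂(1/2) = 0.1250
  (S=1,T=1): P(S|T) = (3/8)/(3/4) = 1/2;  -(3/8)·log₂(1/2) = 0.3750
H(S|T) = 0.1250 + 0.3750 + 0.1250 + 0.3750
  = 1.0000 bits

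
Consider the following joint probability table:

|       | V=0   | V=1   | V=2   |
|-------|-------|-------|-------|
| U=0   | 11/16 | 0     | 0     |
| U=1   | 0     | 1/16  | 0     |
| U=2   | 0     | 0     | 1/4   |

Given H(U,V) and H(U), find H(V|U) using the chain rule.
From the chain rule: H(U,V) = H(U) + H(V|U)
Therefore: H(V|U) = H(U,V) - H(U)

H(U,V) = -[(11/16)·log₂(11/16) + (1/16)·log₂(1/16) + (1/4)·log₂(1/4)]
  = 0.3716 + 0.2500 + 0.5000
  = 1.1216 bits
Marginal P(U) (row sums):
  P(U=0) = 11/16 + 0 + 0 = 11/16
  P(U=1) = 0 + 1/16 + 0 = 1/16
  P(U=2) = 0 + 0 + 1/4 = 1/4
H(U) = -[(11/16)·log₂(11/16) + (1/16)·log₂(1/16) + (1/4)·log₂(1/4)]
  = 0.3716 + 0.2500 + 0.5000
  = 1.1216 bits

H(V|U) = 1.1216 - 1.1216 = 0.0000 bits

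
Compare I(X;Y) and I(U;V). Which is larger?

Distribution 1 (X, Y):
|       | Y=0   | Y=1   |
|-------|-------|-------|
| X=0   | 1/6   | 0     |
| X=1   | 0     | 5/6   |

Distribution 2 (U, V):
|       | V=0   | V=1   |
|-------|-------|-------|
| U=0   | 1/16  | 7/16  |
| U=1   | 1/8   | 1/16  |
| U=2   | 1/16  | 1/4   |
Distribution 1 (X, Y):
Marginal P(X) (row sums):
  P(X=0) = 1/6 + 0 = 1/6
  P(X=1) = 0 + 5/6 = 5/6
Marginal P(Y) (column sums):
  P(Y=0) = 1/6 + 0 = 1/6
  P(Y=1) = 0 + 5/6 = 5/6

H(X) = -[(1/6)·log₂(1/6) + (5/6)·log₂(5/6)]
  = 0.4308 + 0.2192
  = 0.6500 bits
H(Y) = -[(1/6)·log₂(1/6) + (5/6)·log₂(5/6)]
  = 0.4308 + 0.2192
  = 0.6500 bits
H(X,Y) = -[(1/6)·log₂(1/6) + (5/6)·log₂(5/6)]
  = 0.4308 + 0.2192
  = 0.6500 bits

I(X;Y) = H(X) + H(Y) - H(X,Y)
  = 0.6500 + 0.6500 - 0.6500
  = 0.6500 bits

Distribution 2 (U, V):
Marginal P(U) (row sums):
  P(U=0) = 1/16 + 7/16 = 1/2
  P(U=1) = 1/8 + 1/16 = 3/16
  P(U=2) = 1/16 + 1/4 = 5/16
Marginal P(V) (column sums):
  P(V=0) = 1/16 + 1/8 + 1/16 = 1/4
  P(V=1) = 7/16 + 1/16 + 1/4 = 3/4

H(U) = -[(1/2)·log₂(1/2) + (3/16)·log₂(3/16) + (5/16)·log₂(5/16)]
  = 0.5000 + 0.4528 + 0.5244
  = 1.4772 bits
H(V) = -[(1/4)·log₂(1/4) + (3/4)·log₂(3/4)]
  = 0.5000 + 0.3113
  = 0.8113 bits
H(U,V) = -[(1/16)·log₂(1/16) + (7/16)·log₂(7/16) + (1/8)·log₂(1/8) + (1/16)·log₂(1/16) + (1/16)·log₂(1/16) + (1/4)·log₂(1/4)]
  = 0.2500 + 0.5218 + 0.3750 + 0.2500 + 0.2500 + 0.5000
  = 2.1468 bits

I(U;V) = H(U) + H(V) - H(U,V)
  = 1.4772 + 0.8113 - 2.1468
  = 0.1417 bits

I(X;Y) = 0.6500 bits > I(U;V) = 0.1417 bits, so (X, Y) has the higher mutual information (stronger dependence).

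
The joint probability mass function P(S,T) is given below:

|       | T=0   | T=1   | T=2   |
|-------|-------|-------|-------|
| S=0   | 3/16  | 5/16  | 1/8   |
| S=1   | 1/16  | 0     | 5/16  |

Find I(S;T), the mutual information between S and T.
Marginal P(S) (row sums):
  P(S=0) = 3/16 + 5/16 + 1/8 = 5/8
  P(S=1) = 1/16 + 0 + 5/16 = 3/8
Marginal P(T) (column sums):
  P(T=0) = 3/16 + 1/16 = 1/4
  P(T=1) = 5/16 + 0 = 5/16
  P(T=2) = 1/8 + 5/16 = 7/16

H(S) = -[(5/8)·log₂(5/8) + (3/8)·log₂(3/8)]
  = 0.4238 + 0.5306
  = 0.9544 bits
H(T) = -[(1/4)·log₂(1/4) + (5/16)·log₂(5/16) + (7/16)·log₂(7/16)]
  = 0.5000 + 0.5244 + 0.5218
  = 1.5462 bits
H(S,T) = -[(3/16)·log₂(3/16) + (5/16)·log₂(5/16) + (1/8)·log₂(1/8) + (1/16)·log₂(1/16) + (5/16)·log₂(5/16)]
  = 0.4528 + 0.5244 + 0.3750 + 0.2500 + 0.5244
  = 2.1266 bits

I(S;T) = H(S) + H(T) - H(S,T)
  = 0.9544 + 1.5462 - 2.1266
  = 0.3740 bits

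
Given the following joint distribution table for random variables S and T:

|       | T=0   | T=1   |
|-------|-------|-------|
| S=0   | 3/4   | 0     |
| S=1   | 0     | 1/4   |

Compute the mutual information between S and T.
Marginal P(S) (row sums):
  P(S=0) = 3/4 + 0 = 3/4
  P(S=1) = 0 + 1/4 = 1/4
Marginal P(T) (column sums):
  P(T=0) = 3/4 + 0 = 3/4
  P(T=1) = 0 + 1/4 = 1/4

H(S) = -[(3/4)·log₂(3/4) + (1/4)·log₂(1/4)]
  = 0.3113 + 0.5000
  = 0.8113 bits
H(T) = -[(3/4)·log₂(3/4) + (1/4)·log₂(1/4)]
  = 0.3113 + 0.5000
  = 0.8113 bits
H(S,T) = -[(3/4)·log₂(3/4) + (1/4)·log₂(1/4)]
  = 0.3113 + 0.5000
  = 0.8113 bits

I(S;T) = H(S) + H(T) - H(S,T)
  = 0.8113 + 0.8113 - 0.8113
  = 0.8113 bits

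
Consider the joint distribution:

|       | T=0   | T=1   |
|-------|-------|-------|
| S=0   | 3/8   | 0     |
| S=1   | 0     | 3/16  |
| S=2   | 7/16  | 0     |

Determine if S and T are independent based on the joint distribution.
Marginal P(S) (row sums):
  P(S=0) = 3/8 + 0 = 3/8
  P(S=1) = 0 + 3/16 = 3/16
  P(S=2) = 7/16 + 0 = 7/16
Marginal P(T) (column sums):
  P(T=0) = 3/8 + 0 + 7/16 = 13/16
  P(T=1) = 0 + 3/16 + 0 = 3/16

S and T are independent iff P(S=i,T=j) = P(S=i)·P(T=j) for every cell.
  P(S=0)·P(T=0) = 3/8 × 13/16 = 39/128, but P(S=0,T=0) = 3/8 ✗

No, S and T are not independent. Quantitatively, I(S;T) > 0:

H(S) = -[(3/8)·log₂(3/8) + (3/16)·log₂(3/16) + (7/16)·log₂(7/16)]
  = 0.5306 + 0.4528 + 0.5218
  = 1.5052 bits
H(T) = -[(13/16)·log₂(13/16) + (3/16)·log₂(3/16)]
  = 0.2434 + 0.4528
  = 0.6962 bits
H(S,T) = -[(3/8)·log₂(3/8) + (3/16)·log₂(3/16) + (7/16)·log₂(7/16)]
  = 0.5306 + 0.4528 + 0.5218
  = 1.5052 bits
I(S;T) = H(S) + H(T) - H(S,T) = 1.5052 + 0.6962 - 1.5052 = 0.6962 bits > 0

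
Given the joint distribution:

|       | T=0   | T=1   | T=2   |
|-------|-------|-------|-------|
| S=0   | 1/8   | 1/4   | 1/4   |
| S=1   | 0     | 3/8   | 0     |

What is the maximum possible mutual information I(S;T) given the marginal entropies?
The upper bound on mutual information is I(S;T) ≤ min(H(S), H(T)).

Marginal P(S) (row sums):
  P(S=0) = 1/8 + 1/4 + 1/4 = 5/8
  P(S=1) = 0 + 3/8 + 0 = 3/8
Marginal P(T) (column sums):
  P(T=0) = 1/8 + 0 = 1/8
  P(T=1) = 1/4 + 3/8 = 5/8
  P(T=2) = 1/4 + 0 = 1/4

H(S) = -[(5/8)·log₂(5/8) + (3/8)·log₂(3/8)]
  = 0.4238 + 0.5306
  = 0.9544 bits
H(T) = -[(1/8)·log₂(1/8) + (5/8)·log₂(5/8) + (1/4)·log₂(1/4)]
  = 0.3750 + 0.4238 + 0.5000
  = 1.2988 bits

Maximum possible I(S;T) = min(0.9544, 1.2988) = 0.9544 bits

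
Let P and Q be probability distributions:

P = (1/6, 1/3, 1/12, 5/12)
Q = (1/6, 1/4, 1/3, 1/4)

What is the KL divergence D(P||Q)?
D(P||Q) = Σ P(i) log₂(P(i)/Q(i))
  i=0: (1/6) × log₂((1/6)/(1/6)) = (1/6) × log₂(1) = 0.0000
  i=1: (1/3) × log₂((1/3)/(1/4)) = (1/3) × log₂(4/3) = 0.1383
  i=2: (1/12) × log₂((1/12)/(1/3)) = (1/12) × log₂(1/4) = -0.1667
  i=3: (5/12) × log₂((5/12)/(1/4)) = (5/12) × log₂(5/3) = 0.3071
D(P||Q) = 0.0000 + 0.1383 - 0.1667 + 0.3071
  = 0.2787 bits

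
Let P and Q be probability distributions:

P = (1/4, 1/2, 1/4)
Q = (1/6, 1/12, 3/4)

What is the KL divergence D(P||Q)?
D(P||Q) = Σ P(i) log₂(P(i)/Q(i))
  i=0: (1/4) × log₂((1/4)/(1/6)) = (1/4) × log₂(3/2) = 0.1462
  i=1: (1/2) × log₂((1/2)/(1/12)) = (1/2) × log₂(6) = 1.2925
  i=2: (1/4) × log₂((1/4)/(3/4)) = (1/4) × log₂(1/3) = -0.3962
D(P||Q) = 0.1462 + 1.2925 - 0.3962
  = 1.0425 bits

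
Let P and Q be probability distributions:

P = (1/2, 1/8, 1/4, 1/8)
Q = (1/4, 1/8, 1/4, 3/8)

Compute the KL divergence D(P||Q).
D(P||Q) = Σ P(i) log₂(P(i)/Q(i))
  i=0: (1/2) × log₂((1/2)/(1/4)) = (1/2) × log₂(2) = 0.5000
  i=1: (1/8) × log₂((1/8)/(1/8)) = (1/8) × log₂(1) = 0.0000
  i=2: (1/4) × log₂((1/4)/(1/4)) = (1/4) × log₂(1) = 0.0000
  i=3: (1/8) × log₂((1/8)/(3/8)) = (1/8) × log₂(1/3) = -0.1981
D(P||Q) = 0.5000 + 0.0000 + 0.0000 - 0.1981
  = 0.3019 bits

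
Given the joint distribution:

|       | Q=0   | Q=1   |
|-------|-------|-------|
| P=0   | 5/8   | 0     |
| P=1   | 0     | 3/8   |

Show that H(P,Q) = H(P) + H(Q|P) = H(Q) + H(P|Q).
Marginal P(P) (row sums):
  P(P=0) = 5/8 + 0 = 5/8
  P(P=1) = 0 + 3/8 = 3/8
Marginal P(Q) (column sums):
  P(Q=0) = 5/8 + 0 = 5/8
  P(Q=1) = 0 + 3/8 = 3/8

Decomposition 1: H(P) + H(Q|P)
H(P) = -[(5/8)·log₂(5/8) + (3/8)·log₂(3/8)]
  = 0.4238 + 0.5306
  = 0.9544 bits
H(Q|P) = -Σ P(P,Q)·log₂ P(Q|P), where P(Q|P) = P(P,Q) / P(P)
  (cells with P(P,Q) = 0 contribute 0)
  (P=0,Q=0): P(Q|P) = (5/8)/(5/8) = 1;  -(5/8)·log₂(1) = 0.0000
  (P=1,Q=1): P(Q|P) = (3/8)/(3/8) = 1;  -(3/8)·log₂(1) = 0.0000
H(Q|P) = 0.0000 + 0.0000
  = 0.0000 bits
H(P) + H(Q|P) = 0.9544 + 0.0000 = 0.9544 bits

Decomposition 2: H(Q) + H(P|Q)
H(Q) = -[(5/8)·log₂(5/8) + (3/8)·log₂(3/8)]
  = 0.4238 + 0.5306
  = 0.9544 bits
H(P|Q) = -Σ P(P,Q)·log₂ P(P|Q), where P(P|Q) = P(P,Q) / P(Q)
  (cells with P(P,Q) = 0 contribute 0)
  (P=0,Q=0): P(P|Q) = (5/8)/(5/8) = 1;  -(5/8)·log₂(1) = 0.0000
  (P=1,Q=1): P(P|Q) = (3/8)/(3/8) = 1;  -(3/8)·log₂(1) = 0.0000
H(P|Q) = 0.0000 + 0.0000
  = 0.0000 bits
H(Q) + H(P|Q) = 0.9544 + 0.0000 = 0.9544 bits

Direct computation of the joint entropy:
H(P,Q) = -[(5/8)·log₂(5/8) + (3/8)·log₂(3/8)]
  = 0.4238 + 0.5306
  = 0.9544 bits

All three agree: H(P,Q) = 0.9544 bits ✓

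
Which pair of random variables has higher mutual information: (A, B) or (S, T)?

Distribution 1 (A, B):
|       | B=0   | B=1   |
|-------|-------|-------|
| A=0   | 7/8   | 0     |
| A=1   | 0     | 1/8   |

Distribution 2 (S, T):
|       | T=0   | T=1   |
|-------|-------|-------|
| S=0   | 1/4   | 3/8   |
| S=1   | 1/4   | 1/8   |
Distribution 1 (A, B):
Marginal P(A) (row sums):
  P(A=0) = 7/8 + 0 = 7/8
  P(A=1) = 0 + 1/8 = 1/8
Marginal P(B) (column sums):
  P(B=0) = 7/8 + 0 = 7/8
  P(B=1) = 0 + 1/8 = 1/8

H(A) = -[(7/8)·log₂(7/8) + (1/8)·log₂(1/8)]
  = 0.1686 + 0.3750
  = 0.5436 bits
H(B) = -[(7/8)·log₂(7/8) + (1/8)·log₂(1/8)]
  = 0.1686 + 0.3750
  = 0.5436 bits
H(A,B) = -[(7/8)·log₂(7/8) + (1/8)·log₂(1/8)]
  = 0.1686 + 0.3750
  = 0.5436 bits

I(A;B) = H(A) + H(B) - H(A,B)
  = 0.5436 + 0.5436 - 0.5436
  = 0.5436 bits

Distribution 2 (S, T):
Marginal P(S) (row sums):
  P(S=0) = 1/4 + 3/8 = 5/8
  P(S=1) = 1/4 + 1/8 = 3/8
Marginal P(T) (column sums):
  P(T=0) = 1/4 + 1/4 = 1/2
  P(T=1) = 3/8 + 1/8 = 1/2

H(S) = -[(5/8)·log₂(5/8) + (3/8)·log₂(3/8)]
  = 0.4238 + 0.5306
  = 0.9544 bits
H(T) = -[(1/2)·log₂(1/2) + (1/2)·log₂(1/2)]
  = 0.5000 + 0.5000
  = 1.0000 bits
H(S,T) = -[(1/4)·log₂(1/4) + (3/8)·log₂(3/8) + (1/4)·log₂(1/4) + (1/8)·log₂(1/8)]
  = 0.5000 + 0.5306 + 0.5000 + 0.3750
  = 1.9056 bits

I(S;T) = H(S) + H(T) - H(S,T)
  = 0.9544 + 1.0000 - 1.9056
  = 0.0488 bits

I(A;B) = 0.5436 bits > I(S;T) = 0.0488 bits, so (A, B) has the higher mutual information (stronger dependence).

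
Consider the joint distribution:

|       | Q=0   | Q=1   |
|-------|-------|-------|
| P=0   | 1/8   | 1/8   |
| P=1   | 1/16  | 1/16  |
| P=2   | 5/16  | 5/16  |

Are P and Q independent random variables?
Marginal P(P) (row sums):
  P(P=0) = 1/8 + 1/8 = 1/4
  P(P=1) = 1/16 + 1/16 = 1/8
  P(P=2) = 5/16 + 5/16 = 5/8
Marginal P(Q) (column sums):
  P(Q=0) = 1/8 + 1/16 + 5/16 = 1/2
  P(Q=1) = 1/8 + 1/16 + 5/16 = 1/2

P and Q are independent iff P(P=i,Q=j) = P(P=i)·P(Q=j) for every cell.
  P(P=0)·P(Q=0) = 1/4 × 1/2 = 1/8 = P(P=0,Q=0) ✓
  P(P=0)·P(Q=1) = 1/4 × 1/2 = 1/8 = P(P=0,Q=1) ✓
  P(P=1)·P(Q=0) = 1/8 × 1/2 = 1/16 = P(P=1,Q=0) ✓
  P(P=1)·P(Q=1) = 1/8 × 1/2 = 1/16 = P(P=1,Q=1) ✓
  P(P=2)·P(Q=0) = 5/8 × 1/2 = 5/16 = P(P=2,Q=0) ✓
  P(P=2)·P(Q=1) = 5/8 × 1/2 = 5/16 = P(P=2,Q=1) ✓

Yes, P and Q are independent: every cell factors, so I(P;Q) = 0 bits.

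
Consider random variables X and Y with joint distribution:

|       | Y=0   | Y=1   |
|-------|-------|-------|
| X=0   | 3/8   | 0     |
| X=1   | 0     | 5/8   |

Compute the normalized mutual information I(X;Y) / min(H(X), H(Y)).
Marginal P(X) (row sums):
  P(X=0) = 3/8 + 0 = 3/8
  P(X=1) = 0 + 5/8 = 5/8
Marginal P(Y) (column sums):
  P(Y=0) = 3/8 + 0 = 3/8
  P(Y=1) = 0 + 5/8 = 5/8

H(X) = -[(3/8)·log₂(3/8) + (5/8)·log₂(5/8)]
  = 0.5306 + 0.4238
  = 0.9544 bits
H(Y) = -[(3/8)·log₂(3/8) + (5/8)·log₂(5/8)]
  = 0.5306 + 0.4238
  = 0.9544 bits
H(X,Y) = -[(3/8)·log₂(3/8) + (5/8)·log₂(5/8)]
  = 0.5306 + 0.4238
  = 0.9544 bits

I(X;Y) = H(X) + H(Y) - H(X,Y)
  = 0.9544 + 0.9544 - 0.9544
  = 0.9544 bits

min(H(X), H(Y)) = min(0.9544, 0.9544) = 0.9544 bits
Normalized MI = 0.9544 / 0.9544 = 1.0000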